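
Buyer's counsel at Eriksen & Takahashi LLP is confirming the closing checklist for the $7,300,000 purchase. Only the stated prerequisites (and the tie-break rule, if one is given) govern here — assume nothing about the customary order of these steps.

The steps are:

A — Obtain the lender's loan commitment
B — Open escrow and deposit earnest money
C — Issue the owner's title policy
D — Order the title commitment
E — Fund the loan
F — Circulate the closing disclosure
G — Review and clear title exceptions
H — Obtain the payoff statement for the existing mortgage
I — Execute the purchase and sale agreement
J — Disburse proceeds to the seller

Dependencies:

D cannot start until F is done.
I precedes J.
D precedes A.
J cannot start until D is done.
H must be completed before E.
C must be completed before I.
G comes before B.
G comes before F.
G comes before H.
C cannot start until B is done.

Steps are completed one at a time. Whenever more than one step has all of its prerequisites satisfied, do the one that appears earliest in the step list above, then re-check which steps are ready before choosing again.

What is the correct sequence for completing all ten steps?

G is the only step with nothing outstanding, so it goes first.
Ready: B, F and H. B is listed earlier → B.
C now also ready, so the ready set is {C, F, H}; C is listed earlier → C.
Ready: F, H and I. F is listed earlier → F.
D, H and I are all available; D is listed earlier → D.
A now also ready, so the ready set is {A, H, I}; A is listed earlier → A.
H and I are both available; H is listed earlier → H.
E and I are both available; E is listed earlier → E.
I needed C, now all done → I.
That leaves J as the only ready step → J.

G B C F D A H E I J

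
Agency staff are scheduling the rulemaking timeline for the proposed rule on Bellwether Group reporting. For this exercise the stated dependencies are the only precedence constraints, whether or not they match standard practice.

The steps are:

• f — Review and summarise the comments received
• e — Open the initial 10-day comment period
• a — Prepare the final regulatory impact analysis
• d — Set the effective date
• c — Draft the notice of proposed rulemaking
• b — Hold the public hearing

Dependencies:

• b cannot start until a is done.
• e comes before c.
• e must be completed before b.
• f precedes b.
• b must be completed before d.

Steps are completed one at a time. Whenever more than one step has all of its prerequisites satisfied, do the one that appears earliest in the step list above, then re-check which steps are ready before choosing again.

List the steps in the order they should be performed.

f, e and a have no prerequisites; f is listed earlier, so f is first.
Ready: e and a. e is listed earlier → e.
c now also ready, so the ready set is {a, c}; a is listed earlier → a.
Now c and b have their prerequisites met. c is listed earlier, so c next.
b needed f, e and a, now all done → b.
Next only d has its prerequisites met → d.

f e a c b d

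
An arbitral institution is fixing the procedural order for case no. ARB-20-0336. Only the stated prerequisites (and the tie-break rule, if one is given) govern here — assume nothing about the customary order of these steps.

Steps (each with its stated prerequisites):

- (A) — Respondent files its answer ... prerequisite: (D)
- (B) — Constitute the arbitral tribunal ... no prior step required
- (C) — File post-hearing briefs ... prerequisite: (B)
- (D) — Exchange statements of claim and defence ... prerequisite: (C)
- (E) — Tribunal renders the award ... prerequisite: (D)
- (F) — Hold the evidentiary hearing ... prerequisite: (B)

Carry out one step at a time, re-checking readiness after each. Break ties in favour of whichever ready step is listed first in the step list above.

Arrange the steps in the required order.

Only (B) has no prerequisites, so it is first.
Now (C) and (F) have their prerequisites met. (C) is listed earlier, so (C) next.
(D) now also ready, so the ready set is {(D), (F)}; (D) is listed earlier → (D).
Ready: (A), (E) and (F). (A) is listed earlier → (A).
Now (E) and (F) have their prerequisites met. (E) is listed earlier, so (E) next.
(F) needed (B), now all done → (F).

(B), (C), (D), (A), (E), (F)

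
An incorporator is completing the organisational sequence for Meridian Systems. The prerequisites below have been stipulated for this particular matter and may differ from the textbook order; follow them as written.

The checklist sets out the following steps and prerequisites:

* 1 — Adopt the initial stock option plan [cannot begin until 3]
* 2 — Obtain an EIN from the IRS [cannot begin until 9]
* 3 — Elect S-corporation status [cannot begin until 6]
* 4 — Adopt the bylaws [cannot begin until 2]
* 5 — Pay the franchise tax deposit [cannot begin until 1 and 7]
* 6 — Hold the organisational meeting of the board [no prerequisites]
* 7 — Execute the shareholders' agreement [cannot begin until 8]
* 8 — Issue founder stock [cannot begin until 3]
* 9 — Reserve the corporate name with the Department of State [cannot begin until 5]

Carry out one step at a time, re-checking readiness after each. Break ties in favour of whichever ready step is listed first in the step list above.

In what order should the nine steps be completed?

6, 3, 1, 8, 7, 5, 9, 2, 4

6 has no prerequisites → 6 first.
3 needed 6, now all done → 3.
1 and 8 are both available; 1 is listed earlier → 1.
That leaves 8 as the only ready step → 8.
Next only 7 has its prerequisites met → 7.
5 needed 1 and 7, now all done → 5.
9 needed 5, now all done → 9.
2 needed 9, now all done → 2.
4 needed 2, now all done → 4.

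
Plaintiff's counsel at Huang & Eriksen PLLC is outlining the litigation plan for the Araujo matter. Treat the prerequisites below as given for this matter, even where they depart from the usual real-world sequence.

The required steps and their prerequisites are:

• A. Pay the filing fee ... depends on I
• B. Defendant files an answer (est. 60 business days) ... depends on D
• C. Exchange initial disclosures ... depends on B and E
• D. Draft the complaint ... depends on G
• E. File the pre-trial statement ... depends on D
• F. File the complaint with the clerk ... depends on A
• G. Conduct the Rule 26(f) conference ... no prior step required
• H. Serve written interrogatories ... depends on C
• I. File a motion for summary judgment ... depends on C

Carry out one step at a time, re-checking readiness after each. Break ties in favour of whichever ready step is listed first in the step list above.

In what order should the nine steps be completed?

G D B E C H I A F

G has no prerequisites → G first.
That leaves D as the only ready step → D.
Ready: B and E. B is listed earlier → B.
Next only E has its prerequisites met → E.
C is the only step now ready → C.
Ready: H and I. H is listed earlier → H.
I needed C, now all done → I.
That leaves A as the only ready step → A.
That leaves F as the only ready step → F.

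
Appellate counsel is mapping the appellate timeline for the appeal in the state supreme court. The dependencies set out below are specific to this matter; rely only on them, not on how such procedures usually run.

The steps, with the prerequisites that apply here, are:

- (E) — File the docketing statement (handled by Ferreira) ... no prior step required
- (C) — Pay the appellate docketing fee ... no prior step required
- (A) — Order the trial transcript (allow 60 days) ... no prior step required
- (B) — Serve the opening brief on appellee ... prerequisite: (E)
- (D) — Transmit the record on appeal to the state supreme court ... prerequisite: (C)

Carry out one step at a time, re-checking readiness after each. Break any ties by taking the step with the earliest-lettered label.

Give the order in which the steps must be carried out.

(A), (C), (D), (E), (B)

(A), (C) and (E) have no prerequisites; (A) has the earlier label, so (A) is first.
Ready: (C) and (E). (C) has the earlier label → (C).
Now (D) and (E) have their prerequisites met. (D) has the earlier label, so (D) next.
That leaves (E) as the only ready step → (E).
(B) is the only step now ready → (B).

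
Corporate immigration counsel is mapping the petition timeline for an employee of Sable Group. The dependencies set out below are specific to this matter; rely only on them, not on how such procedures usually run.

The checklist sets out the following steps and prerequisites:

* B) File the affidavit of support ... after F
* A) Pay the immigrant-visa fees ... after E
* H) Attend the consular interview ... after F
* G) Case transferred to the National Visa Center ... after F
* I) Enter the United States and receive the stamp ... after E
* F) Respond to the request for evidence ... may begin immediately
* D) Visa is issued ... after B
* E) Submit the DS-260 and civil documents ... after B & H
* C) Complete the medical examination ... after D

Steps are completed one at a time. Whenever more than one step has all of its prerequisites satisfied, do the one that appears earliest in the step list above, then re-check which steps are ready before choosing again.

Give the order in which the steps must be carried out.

F, B, H, G, D, E, A, I, C

F is the only step with nothing outstanding, so it goes first.
B, H and G are all available; B is listed earlier → B.
D now also ready, so the ready set is {H, G, D}; H is listed earlier → H.
E now also ready, so the ready set is {G, D, E}; G is listed earlier → G.
Now D and E have their prerequisites met. D is listed earlier, so D next.
C now also ready, so the ready set is {E, C}; E is listed earlier → E.
Ready: A, I and C. A is listed earlier → A.
Ready: I and C. I is listed earlier → I.
That leaves C as the only ready step → C.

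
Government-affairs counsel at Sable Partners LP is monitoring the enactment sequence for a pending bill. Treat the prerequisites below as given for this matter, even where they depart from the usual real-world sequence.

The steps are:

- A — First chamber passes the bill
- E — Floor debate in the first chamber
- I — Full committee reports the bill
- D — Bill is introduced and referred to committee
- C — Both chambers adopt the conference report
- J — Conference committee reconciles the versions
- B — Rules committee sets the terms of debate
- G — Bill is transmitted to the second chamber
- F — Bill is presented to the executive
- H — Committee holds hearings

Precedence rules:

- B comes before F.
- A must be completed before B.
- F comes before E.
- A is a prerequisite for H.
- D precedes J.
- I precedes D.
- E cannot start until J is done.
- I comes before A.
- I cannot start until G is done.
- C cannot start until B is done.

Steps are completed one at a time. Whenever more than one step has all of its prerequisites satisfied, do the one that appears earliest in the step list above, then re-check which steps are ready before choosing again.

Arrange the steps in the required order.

Only G has no prerequisites, so it is first.
I needed G, now all done → I.
Ready: A and D. A is listed earlier → A.
B and H now also ready, so the ready set is {D, B, H}; D is listed earlier → D.
Ready: J, B and H. J is listed earlier → J.
Ready: B and H. B is listed earlier → B.
C and F now also ready, so the ready set is {C, F, H}; C is listed earlier → C.
Ready: F and H. F is listed earlier → F.
E and H are both available; E is listed earlier → E.
Next only H has its prerequisites met → H.

G → I → A → D → J → B → C → F → E → H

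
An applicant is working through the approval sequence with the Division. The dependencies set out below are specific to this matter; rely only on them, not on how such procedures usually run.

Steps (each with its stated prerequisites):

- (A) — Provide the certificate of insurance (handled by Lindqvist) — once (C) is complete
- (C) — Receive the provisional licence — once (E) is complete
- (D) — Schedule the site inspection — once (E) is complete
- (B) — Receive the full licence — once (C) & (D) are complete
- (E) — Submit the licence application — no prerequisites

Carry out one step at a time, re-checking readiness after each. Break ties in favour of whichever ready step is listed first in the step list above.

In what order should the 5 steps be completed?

Only (E) has no prerequisites, so it is first.
Now (C) and (D) have their prerequisites met. (C) is listed earlier, so (C) next.
(A) and (D) are both available; (A) is listed earlier → (A).
Next only (D) has its prerequisites met → (D).
(B) is the only step now ready → (B).

(E), (C), (A), (D), (B)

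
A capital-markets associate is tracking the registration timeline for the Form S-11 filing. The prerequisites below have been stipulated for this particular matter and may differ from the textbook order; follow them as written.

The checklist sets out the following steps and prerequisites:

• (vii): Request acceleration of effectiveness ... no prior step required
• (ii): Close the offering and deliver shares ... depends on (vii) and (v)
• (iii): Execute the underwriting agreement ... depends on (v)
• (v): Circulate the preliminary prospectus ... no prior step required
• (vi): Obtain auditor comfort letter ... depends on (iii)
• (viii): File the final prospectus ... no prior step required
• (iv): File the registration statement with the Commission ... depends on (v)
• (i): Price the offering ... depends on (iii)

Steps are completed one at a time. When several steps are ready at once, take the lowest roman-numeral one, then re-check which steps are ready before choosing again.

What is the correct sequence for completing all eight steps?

(v), (vii) and (viii) have no prerequisites; (v) has the earlier label, so (v) is first.
(iii) and (iv) now also ready, so the ready set is {(iii), (iv), (vii), (viii)}; (iii) has the earlier label → (iii).
(i) and (vi) now also ready, so the ready set is {(i), (iv), (vi), (vii), (viii)}; (i) has the earlier label → (i).
(iv), (vi), (vii) and (viii) are all available; (iv) has the earlier label → (iv).
Ready: (vi), (vii) and (viii). (vi) has the earlier label → (vi).
Ready: (vii) and (viii). (vii) has the earlier label → (vii).
Now (ii) and (viii) have their prerequisites met. (ii) has the earlier label, so (ii) next.
Next only (viii) has its prerequisites met → (viii).

(v) (iii) (i) (iv) (vi) (vii) (ii) (viii)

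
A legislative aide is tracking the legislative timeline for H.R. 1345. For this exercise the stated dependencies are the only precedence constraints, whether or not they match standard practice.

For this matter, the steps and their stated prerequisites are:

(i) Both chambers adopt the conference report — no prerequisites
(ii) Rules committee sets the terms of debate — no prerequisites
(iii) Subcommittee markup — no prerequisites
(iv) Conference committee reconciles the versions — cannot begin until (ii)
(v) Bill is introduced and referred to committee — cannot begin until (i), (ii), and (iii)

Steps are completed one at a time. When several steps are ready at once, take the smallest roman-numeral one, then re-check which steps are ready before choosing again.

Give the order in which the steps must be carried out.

(i) → (ii) → (iii) → (iv) → (v)

Nothing is required for (i), (ii) and (iii). (i) has the earlier label → (i) first.
(ii) and (iii) are both available; (ii) has the earlier label → (ii).
(iv) now also ready, so the ready set is {(iii), (iv)}; (iii) has the earlier label → (iii).
Ready: (iv) and (v). (iv) has the earlier label → (iv).
Next only (v) has its prerequisites met → (v).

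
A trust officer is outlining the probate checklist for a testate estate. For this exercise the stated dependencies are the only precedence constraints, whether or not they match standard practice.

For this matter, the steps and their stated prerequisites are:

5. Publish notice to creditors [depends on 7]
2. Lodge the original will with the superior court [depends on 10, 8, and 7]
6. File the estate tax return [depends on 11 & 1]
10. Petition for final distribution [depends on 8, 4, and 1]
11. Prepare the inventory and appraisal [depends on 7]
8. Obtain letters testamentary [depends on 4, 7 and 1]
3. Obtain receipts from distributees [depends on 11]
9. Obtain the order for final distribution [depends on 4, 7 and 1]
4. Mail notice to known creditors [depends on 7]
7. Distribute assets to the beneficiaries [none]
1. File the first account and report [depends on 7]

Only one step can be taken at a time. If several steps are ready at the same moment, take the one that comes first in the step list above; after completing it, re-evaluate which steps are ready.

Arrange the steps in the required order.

7 5 11 3 4 1 6 8 10 2 9

Only 7 has no prerequisites, so it is first.
5, 11, 4 and 1 are all available; 5 is listed earlier → 5.
Now 11, 4 and 1 have their prerequisites met. 11 is listed earlier, so 11 next.
Now 3, 4 and 1 have their prerequisites met. 3 is listed earlier, so 3 next.
Now 4 and 1 have their prerequisites met. 4 is listed earlier, so 4 next.
That leaves 1 as the only ready step → 1.
Now 6, 8 and 9 have their prerequisites met. 6 is listed earlier, so 6 next.
Now 8 and 9 have their prerequisites met. 8 is listed earlier, so 8 next.
Now 10 and 9 have their prerequisites met. 10 is listed earlier, so 10 next.
2 and 9 are both available; 2 is listed earlier → 2.
Next only 9 has its prerequisites met → 9.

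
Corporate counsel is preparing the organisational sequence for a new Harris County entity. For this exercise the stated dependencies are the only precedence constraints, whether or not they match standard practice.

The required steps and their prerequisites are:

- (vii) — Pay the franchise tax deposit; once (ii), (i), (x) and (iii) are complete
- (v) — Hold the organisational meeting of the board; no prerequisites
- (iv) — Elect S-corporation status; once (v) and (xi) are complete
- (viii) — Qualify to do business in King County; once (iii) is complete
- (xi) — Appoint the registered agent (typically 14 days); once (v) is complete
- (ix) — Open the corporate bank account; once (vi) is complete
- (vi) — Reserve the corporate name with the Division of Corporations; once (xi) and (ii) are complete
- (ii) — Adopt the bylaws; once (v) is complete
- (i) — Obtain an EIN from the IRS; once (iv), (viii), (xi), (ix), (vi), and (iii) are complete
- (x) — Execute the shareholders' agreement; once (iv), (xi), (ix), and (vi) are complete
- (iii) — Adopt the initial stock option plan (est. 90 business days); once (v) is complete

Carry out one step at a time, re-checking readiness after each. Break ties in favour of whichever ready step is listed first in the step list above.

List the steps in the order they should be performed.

(v) (xi) (iv) (ii) (vi) (ix) (x) (iii) (viii) (i) (vii)

(v) has no prerequisites → (v) first.
Now (xi), (ii) and (iii) have their prerequisites met. (xi) is listed earlier, so (xi) next.
(iv) now also ready, so the ready set is {(iv), (ii), (iii)}; (iv) is listed earlier → (iv).
Ready: (ii) and (iii). (ii) is listed earlier → (ii).
(vi) and (iii) are both available; (vi) is listed earlier → (vi).
(ix) now also ready, so the ready set is {(ix), (iii)}; (ix) is listed earlier → (ix).
Ready: (x) and (iii). (x) is listed earlier → (x).
(iii) needed (v), now all done → (iii).
(viii) is the only step now ready → (viii).
(i) is the only step now ready → (i).
(vii) needed (ii), (i), (x) and (iii), now all done → (vii).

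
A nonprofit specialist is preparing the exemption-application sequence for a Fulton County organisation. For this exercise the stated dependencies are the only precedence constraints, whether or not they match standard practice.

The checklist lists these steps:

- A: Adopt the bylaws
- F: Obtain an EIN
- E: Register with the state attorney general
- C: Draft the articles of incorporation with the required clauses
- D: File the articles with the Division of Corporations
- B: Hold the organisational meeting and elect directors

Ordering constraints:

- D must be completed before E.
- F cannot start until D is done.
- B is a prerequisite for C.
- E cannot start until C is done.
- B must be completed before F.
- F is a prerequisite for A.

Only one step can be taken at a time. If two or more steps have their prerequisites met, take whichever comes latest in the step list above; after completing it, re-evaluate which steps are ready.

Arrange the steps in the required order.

B and D have no prerequisites; B is listed later, so B is first.
Now D and C have their prerequisites met. D is listed later, so D next.
C and F are both available; C is listed later → C.
E and F are both available; E is listed later → E.
F needed B and D, now all done → F.
A needed F, now all done → A.

B, D, C, E, F, A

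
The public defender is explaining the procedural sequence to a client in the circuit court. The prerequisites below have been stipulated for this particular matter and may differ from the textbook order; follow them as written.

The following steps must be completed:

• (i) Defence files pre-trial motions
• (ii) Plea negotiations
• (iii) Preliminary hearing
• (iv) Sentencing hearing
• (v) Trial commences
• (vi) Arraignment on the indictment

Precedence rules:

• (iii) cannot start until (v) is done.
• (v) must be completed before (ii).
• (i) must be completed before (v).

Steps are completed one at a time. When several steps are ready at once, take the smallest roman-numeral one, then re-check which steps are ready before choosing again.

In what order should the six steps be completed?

Nothing is required for (i), (iv) and (vi). (i) has the earlier label → (i) first.
(v) now also ready, so the ready set is {(iv), (v), (vi)}; (iv) has the earlier label → (iv).
(v) and (vi) are both available; (v) has the earlier label → (v).
(ii), (iii) and (vi) are all available; (ii) has the earlier label → (ii).
Ready: (iii) and (vi). (iii) has the earlier label → (iii).
Next only (vi) has its prerequisites met → (vi).

(i), (iv), (v), (ii), (iii), (vi)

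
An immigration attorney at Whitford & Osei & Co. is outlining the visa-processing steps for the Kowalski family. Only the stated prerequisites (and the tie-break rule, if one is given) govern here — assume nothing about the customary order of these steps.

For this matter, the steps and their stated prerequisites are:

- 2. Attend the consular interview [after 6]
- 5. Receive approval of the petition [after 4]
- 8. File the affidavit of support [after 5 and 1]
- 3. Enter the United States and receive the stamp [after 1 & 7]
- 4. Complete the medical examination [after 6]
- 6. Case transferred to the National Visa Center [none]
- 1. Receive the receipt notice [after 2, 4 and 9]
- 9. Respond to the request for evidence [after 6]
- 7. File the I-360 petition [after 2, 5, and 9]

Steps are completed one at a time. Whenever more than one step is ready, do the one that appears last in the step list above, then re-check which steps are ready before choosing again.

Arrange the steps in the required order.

6, 9, 4, 5, 2, 7, 1, 3, 8

6 is the only step with nothing outstanding, so it goes first.
9, 4 and 2 are all available; 9 is listed later → 9.
4 and 2 are both available; 4 is listed later → 4.
Ready: 5 and 2. 5 is listed later → 5.
2 needed 6, now all done → 2.
Now 7 and 1 have their prerequisites met. 7 is listed later, so 7 next.
1 needed 9, 4 and 2, now all done → 1.
Now 3 and 8 have their prerequisites met. 3 is listed later, so 3 next.
That leaves 8 as the only ready step → 8.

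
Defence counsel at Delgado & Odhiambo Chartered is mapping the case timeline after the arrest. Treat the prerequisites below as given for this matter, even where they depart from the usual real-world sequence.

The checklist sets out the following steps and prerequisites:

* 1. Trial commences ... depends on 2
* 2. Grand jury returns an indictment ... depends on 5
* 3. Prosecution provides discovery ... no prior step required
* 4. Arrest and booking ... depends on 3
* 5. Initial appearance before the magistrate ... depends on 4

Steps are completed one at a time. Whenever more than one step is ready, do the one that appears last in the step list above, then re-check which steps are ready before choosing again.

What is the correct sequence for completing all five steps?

Only 3 has no prerequisites, so it is first.
Next only 4 has its prerequisites met → 4.
Next only 5 has its prerequisites met → 5.
2 needed 5, now all done → 2.
1 needed 2, now all done → 1.

3, 4, 5, 2, 1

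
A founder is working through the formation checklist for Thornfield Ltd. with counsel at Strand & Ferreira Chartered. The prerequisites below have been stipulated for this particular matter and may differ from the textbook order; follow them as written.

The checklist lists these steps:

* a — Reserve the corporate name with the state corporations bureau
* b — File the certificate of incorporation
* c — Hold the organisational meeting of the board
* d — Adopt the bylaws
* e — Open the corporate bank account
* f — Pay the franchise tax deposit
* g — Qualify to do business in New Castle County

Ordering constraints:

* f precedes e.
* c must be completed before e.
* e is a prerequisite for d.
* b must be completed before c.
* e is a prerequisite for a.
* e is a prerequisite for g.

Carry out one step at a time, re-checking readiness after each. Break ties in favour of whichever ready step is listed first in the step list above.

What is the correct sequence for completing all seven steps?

b c f e a d g

Nothing is required for b and f. b is listed earlier → b first.
c now also ready, so the ready set is {c, f}; c is listed earlier → c.
That leaves f as the only ready step → f.
Next only e has its prerequisites met → e.
a, d and g are all available; a is listed earlier → a.
Ready: d and g. d is listed earlier → d.
That leaves g as the only ready step → g.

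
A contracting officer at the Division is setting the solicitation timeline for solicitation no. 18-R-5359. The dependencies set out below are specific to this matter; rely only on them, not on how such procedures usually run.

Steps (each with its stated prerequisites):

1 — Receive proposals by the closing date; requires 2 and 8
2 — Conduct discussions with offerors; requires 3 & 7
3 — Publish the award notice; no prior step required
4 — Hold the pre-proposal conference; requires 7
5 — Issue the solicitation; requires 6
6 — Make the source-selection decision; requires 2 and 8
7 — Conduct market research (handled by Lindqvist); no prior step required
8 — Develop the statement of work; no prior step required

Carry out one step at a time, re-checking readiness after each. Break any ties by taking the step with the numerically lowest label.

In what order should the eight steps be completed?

3, 7 and 8 have no prerequisites; 3 has the earlier label, so 3 is first.
Now 7 and 8 have their prerequisites met. 7 has the earlier label, so 7 next.
Now 2, 4 and 8 have their prerequisites met. 2 has the earlier label, so 2 next.
Ready: 4 and 8. 4 has the earlier label → 4.
8 is the only step now ready → 8.
Now 1 and 6 have their prerequisites met. 1 has the earlier label, so 1 next.
Next only 6 has its prerequisites met → 6.
Next only 5 has its prerequisites met → 5.

3 → 7 → 2 → 4 → 8 → 1 → 6 → 5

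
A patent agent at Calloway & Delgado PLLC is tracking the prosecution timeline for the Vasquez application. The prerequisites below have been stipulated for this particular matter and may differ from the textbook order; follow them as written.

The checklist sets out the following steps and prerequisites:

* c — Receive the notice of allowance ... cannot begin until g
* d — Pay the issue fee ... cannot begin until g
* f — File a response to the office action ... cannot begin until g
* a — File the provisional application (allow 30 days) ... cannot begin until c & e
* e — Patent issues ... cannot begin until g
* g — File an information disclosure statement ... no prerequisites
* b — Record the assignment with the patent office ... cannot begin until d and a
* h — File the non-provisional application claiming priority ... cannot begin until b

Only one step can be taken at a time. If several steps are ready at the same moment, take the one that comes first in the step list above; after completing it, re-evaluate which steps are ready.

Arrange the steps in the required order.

Only g has no prerequisites, so it is first.
c, d, f and e are all available; c is listed earlier → c.
Now d, f and e have their prerequisites met. d is listed earlier, so d next.
Ready: f and e. f is listed earlier → f.
e is the only step now ready → e.
a is the only step now ready → a.
b needed d and a, now all done → b.
h needed b, now all done → h.

g c d f e a b h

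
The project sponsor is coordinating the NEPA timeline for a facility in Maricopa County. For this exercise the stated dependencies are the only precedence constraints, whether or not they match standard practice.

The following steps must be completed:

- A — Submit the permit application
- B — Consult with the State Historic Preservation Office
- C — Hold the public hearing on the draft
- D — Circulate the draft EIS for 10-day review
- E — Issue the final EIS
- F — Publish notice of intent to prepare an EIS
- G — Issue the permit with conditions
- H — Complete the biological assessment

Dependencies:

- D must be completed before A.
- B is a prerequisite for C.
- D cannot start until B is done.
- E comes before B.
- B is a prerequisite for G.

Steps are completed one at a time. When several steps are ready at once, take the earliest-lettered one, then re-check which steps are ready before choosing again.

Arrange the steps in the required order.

Nothing is required for E, F and H. E has the earlier label → E first.
Now B, F and H have their prerequisites met. B has the earlier label, so B next.
C, D and G now also ready, so the ready set is {C, D, F, G, H}; C has the earlier label → C.
Now D, F, G and H have their prerequisites met. D has the earlier label, so D next.
Ready: A, F, G and H. A has the earlier label → A.
Now F, G and H have their prerequisites met. F has the earlier label, so F next.
Ready: G and H. G has the earlier label → G.
Next only H has its prerequisites met → H.

E → B → C → D → A → F → G → H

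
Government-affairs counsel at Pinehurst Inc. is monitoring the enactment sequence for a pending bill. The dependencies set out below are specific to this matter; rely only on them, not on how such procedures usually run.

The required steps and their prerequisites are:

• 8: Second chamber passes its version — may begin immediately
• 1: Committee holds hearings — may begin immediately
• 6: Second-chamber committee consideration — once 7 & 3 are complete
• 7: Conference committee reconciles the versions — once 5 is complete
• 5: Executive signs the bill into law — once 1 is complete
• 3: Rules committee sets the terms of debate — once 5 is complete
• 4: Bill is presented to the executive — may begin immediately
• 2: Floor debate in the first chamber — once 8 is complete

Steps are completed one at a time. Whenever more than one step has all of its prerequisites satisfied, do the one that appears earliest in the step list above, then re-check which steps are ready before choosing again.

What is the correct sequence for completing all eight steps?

8, 1 and 4 have no prerequisites; 8 is listed earlier, so 8 is first.
Ready: 1, 4 and 2. 1 is listed earlier → 1.
5, 4 and 2 are all available; 5 is listed earlier → 5.
Now 7, 3, 4 and 2 have their prerequisites met. 7 is listed earlier, so 7 next.
Ready: 3, 4 and 2. 3 is listed earlier → 3.
6 now also ready, so the ready set is {6, 4, 2}; 6 is listed earlier → 6.
Ready: 4 and 2. 4 is listed earlier → 4.
2 is the only step now ready → 2.

8, 1, 5, 7, 3, 6, 4, 2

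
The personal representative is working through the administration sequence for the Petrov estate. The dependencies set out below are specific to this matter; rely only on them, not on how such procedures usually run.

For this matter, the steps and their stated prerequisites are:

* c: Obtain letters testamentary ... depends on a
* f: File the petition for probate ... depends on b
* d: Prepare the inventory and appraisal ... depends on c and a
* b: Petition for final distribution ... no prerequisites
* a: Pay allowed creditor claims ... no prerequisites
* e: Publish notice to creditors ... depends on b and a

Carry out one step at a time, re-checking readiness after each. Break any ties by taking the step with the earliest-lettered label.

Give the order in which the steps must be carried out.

a, b, c, d, e, f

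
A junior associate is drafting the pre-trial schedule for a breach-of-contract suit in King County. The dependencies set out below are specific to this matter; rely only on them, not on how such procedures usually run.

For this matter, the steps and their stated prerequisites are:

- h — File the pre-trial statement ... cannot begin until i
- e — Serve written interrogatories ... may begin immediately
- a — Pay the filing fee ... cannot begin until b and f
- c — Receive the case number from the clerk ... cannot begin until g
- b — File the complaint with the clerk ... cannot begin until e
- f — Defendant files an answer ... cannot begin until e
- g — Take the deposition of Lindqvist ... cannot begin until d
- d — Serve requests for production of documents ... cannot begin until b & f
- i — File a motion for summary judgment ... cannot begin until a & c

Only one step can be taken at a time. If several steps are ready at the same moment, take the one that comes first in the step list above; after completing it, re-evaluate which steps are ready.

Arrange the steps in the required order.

e → b → f → a → d → g → c → i → h

e has no prerequisites → e first.
b and f are both available; b is listed earlier → b.
That leaves f as the only ready step → f.
Ready: a and d. a is listed earlier → a.
That leaves d as the only ready step → d.
g needed d, now all done → g.
c needed g, now all done → c.
That leaves i as the only ready step → i.
h needed i, now all done → h.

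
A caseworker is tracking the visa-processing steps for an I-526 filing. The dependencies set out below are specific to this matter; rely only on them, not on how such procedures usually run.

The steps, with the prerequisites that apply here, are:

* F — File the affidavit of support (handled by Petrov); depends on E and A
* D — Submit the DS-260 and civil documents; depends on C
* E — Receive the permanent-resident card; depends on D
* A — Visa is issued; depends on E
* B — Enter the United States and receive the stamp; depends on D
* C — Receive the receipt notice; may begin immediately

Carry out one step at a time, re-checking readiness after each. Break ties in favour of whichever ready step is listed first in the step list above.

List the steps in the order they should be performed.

Only C has no prerequisites, so it is first.
Next only D has its prerequisites met → D.
E and B are both available; E is listed earlier → E.
Ready: A and B. A is listed earlier → A.
F now also ready, so the ready set is {F, B}; F is listed earlier → F.
B needed D, now all done → B.

C, D, E, A, F, B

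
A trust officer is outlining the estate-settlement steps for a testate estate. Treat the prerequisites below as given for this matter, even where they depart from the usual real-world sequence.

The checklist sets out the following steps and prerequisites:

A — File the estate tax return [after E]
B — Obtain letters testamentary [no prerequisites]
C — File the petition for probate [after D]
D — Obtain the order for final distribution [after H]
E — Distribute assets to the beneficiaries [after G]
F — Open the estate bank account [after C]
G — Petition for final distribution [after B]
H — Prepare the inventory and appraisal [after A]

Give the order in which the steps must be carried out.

B, G, E, A, H, D, C, F

B is the only step with nothing outstanding, so it goes first.
G is the only step now ready → G.
That leaves E as the only ready step → E.
A needed E, now all done → A.
H needed A, now all done → H.
That leaves D as the only ready step → D.
C needed D, now all done → C.
F is the only step now ready → F.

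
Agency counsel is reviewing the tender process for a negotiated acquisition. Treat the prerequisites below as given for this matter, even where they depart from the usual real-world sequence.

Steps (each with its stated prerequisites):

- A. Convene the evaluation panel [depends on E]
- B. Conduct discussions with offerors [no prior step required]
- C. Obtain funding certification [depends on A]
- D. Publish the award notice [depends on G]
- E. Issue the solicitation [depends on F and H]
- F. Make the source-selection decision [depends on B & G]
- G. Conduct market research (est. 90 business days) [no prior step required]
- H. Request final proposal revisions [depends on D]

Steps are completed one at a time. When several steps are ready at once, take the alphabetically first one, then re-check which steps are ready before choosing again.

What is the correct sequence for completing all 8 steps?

B G D F H E A C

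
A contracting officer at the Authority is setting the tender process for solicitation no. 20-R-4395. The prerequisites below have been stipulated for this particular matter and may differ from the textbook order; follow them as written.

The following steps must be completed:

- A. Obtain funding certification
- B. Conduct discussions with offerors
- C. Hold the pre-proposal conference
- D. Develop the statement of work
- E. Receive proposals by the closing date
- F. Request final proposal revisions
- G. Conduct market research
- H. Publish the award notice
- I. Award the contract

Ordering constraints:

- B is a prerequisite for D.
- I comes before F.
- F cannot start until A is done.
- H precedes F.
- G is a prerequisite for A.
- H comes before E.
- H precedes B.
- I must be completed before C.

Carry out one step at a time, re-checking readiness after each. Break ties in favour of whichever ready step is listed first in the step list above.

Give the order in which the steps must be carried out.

G, A, H, B, D, E, I, C, F

G, H and I have no prerequisites; G is listed earlier, so G is first.
Ready: A, H and I. A is listed earlier → A.
Ready: H and I. H is listed earlier → H.
B and E now also ready, so the ready set is {B, E, I}; B is listed earlier → B.
Ready: D, E and I. D is listed earlier → D.
Ready: E and I. E is listed earlier → E.
I is the only step now ready → I.
C and F are both available; C is listed earlier → C.
F needed A, H and I, now all done → F.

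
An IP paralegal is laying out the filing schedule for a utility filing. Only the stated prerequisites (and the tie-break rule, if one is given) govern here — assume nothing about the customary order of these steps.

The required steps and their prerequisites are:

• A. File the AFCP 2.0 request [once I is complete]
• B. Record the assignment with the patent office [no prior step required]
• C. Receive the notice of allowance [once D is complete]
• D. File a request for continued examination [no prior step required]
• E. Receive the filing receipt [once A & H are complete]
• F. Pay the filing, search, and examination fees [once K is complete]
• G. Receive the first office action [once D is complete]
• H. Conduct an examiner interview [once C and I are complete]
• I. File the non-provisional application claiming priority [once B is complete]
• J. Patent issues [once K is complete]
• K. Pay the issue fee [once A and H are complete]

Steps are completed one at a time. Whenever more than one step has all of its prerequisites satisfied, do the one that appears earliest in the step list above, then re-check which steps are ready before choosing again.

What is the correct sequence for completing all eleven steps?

B D C G I A H E K F J

Nothing is required for B and D. B is listed earlier → B first.
I now also ready, so the ready set is {D, I}; D is listed earlier → D.
C and G now also ready, so the ready set is {C, G, I}; C is listed earlier → C.
Ready: G and I. G is listed earlier → G.
I needed B, now all done → I.
Ready: A and H. A is listed earlier → A.
Next only H has its prerequisites met → H.
Now E and K have their prerequisites met. E is listed earlier, so E next.
K is the only step now ready → K.
Ready: F and J. F is listed earlier → F.
J needed K, now all done → J.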